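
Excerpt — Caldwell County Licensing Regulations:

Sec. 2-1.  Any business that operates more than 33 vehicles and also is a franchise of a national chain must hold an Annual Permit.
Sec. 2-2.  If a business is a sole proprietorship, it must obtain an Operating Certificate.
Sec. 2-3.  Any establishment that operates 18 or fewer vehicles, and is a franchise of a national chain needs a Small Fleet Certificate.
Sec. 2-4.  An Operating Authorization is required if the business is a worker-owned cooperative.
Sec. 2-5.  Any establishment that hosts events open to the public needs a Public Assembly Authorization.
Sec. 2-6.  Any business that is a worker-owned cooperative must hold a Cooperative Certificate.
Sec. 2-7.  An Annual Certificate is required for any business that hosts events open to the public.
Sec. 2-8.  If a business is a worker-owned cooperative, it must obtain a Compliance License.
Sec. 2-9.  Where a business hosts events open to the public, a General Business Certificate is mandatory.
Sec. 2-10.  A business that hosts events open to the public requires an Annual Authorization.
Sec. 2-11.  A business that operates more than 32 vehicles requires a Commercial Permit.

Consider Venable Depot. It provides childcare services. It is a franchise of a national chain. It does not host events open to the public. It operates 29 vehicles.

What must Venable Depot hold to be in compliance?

None

Sec. 2-1. vehicles 29 ≤ 33; is a franchise of a national chain → Annual Permit not required.
Sec. 2-2. is a franchise of a national chain (not: is a sole proprietorship) → Operating Certificate not required.
Sec. 2-3. vehicles 29 > 18; is a franchise of a national chain → Small Fleet Certificate not required.
Sec. 2-4. is a franchise of a national chain (not: is a worker-owned cooperative) → Operating Authorization not required.
Sec. 2-5. does not host events open to the public → Public Assembly Authorization not required.
Sec. 2-6. is a franchise of a national chain (not: is a worker-owned cooperative) → Cooperative Certificate not required.
Sec. 2-7. does not host events open to the public → Annual Certificate not required.
Sec. 2-8. is a franchise of a national chain (not: is a worker-owned cooperative) → Compliance License not required.
Sec. 2-9. does not host events open to the public → General Business Certificate not required.
Sec. 2-10. does not host events open to the public → Annual Authorization not required.
Sec. 2-11. vehicles 29 ≤ 32 → Commercial Permit not required.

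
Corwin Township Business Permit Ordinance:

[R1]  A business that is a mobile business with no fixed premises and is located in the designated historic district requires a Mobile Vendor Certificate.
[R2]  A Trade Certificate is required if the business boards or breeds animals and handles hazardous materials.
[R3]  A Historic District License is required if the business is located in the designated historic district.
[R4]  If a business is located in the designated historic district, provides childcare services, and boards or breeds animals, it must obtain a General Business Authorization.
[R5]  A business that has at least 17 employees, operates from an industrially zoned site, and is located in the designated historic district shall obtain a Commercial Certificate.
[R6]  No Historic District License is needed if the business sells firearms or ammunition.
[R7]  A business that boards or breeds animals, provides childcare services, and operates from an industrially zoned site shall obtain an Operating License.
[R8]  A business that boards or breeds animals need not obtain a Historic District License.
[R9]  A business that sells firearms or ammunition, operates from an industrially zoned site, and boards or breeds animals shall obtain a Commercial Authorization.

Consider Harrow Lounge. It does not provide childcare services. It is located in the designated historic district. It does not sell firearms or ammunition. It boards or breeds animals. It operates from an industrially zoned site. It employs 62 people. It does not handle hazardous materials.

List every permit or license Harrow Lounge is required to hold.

[R1] operates from an industrially zoned site (not: is a mobile business with no fixed premises); is located in the designated historic district → Mobile Vendor Certificate not required.
[R2] boards or breeds animals; does not handle hazardous materials → Trade Certificate not required.
[R3] is located in the designated historic district → Historic District License required.
[R4] is located in the designated historic district; does not provide childcare services; boards or breeds animals → General Business Authorization not required.
[R5] employees 62 ≥ 17; operates from an industrially zoned site; is located in the designated historic district → Commercial Certificate required.
[R6] does not sell firearms or ammunition → Historic District License exemption does not apply.
[R7] boards or breeds animals; does not provide childcare services; operates from an industrially zoned site → Operating License not required.
[R8] boards or breeds animals → exempt from Historic District License.
[R9] does not sell firearms or ammunition; operates from an industrially zoned site; boards or breeds animals → Commercial Authorization not required.

Commercial Certificate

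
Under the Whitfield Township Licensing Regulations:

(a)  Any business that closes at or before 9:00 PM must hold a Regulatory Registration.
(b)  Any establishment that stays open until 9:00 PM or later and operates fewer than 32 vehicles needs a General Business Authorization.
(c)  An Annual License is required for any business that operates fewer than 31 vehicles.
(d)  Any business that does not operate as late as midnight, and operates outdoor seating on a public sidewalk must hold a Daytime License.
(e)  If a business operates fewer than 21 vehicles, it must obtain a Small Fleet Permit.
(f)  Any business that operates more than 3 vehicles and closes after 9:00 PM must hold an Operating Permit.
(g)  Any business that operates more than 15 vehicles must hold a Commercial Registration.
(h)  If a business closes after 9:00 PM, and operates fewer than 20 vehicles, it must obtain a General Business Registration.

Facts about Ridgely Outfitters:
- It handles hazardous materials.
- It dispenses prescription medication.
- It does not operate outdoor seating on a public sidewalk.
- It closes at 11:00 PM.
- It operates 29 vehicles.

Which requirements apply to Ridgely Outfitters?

Annual License, Commercial Registration, General Business Authorization, Operating Permit

(a) closes 11:00 PM, after 9:00 PM → Regulatory Registration not required.
(b) closes 11:00 PM, after 9:00 PM; vehicles 29 < 32 → General Business Authorization required.
(c) vehicles 29 < 31 → Annual License required.
(d) closes 11:00 PM, at/before midnight; does not operate outdoor seating on a public sidewalk → Daytime License not required.
(e) vehicles 29 ≥ 21 → Small Fleet Permit not required.
(f) vehicles 29 > 3; closes 11:00 PM, after 9:00 PM → Operating Permit required.
(g) vehicles 29 > 15 → Commercial Registration required.
(h) closes 11:00 PM, after 9:00 PM; vehicles 29 ≥ 20 → General Business Registration not required.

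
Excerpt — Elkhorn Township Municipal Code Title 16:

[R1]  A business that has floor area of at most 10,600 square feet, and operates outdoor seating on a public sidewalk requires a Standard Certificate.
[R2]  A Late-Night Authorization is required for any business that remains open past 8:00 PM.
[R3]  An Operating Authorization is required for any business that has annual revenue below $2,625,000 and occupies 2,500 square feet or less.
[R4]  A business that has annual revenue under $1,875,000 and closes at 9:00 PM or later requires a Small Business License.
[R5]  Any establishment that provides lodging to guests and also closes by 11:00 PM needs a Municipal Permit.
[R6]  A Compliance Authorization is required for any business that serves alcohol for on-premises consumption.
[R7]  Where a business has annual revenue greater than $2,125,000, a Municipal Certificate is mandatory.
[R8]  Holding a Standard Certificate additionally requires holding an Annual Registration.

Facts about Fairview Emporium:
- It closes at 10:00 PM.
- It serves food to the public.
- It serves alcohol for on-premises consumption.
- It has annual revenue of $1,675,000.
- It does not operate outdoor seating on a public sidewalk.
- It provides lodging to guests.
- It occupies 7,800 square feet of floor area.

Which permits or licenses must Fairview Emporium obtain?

[R1] floor area 7,800 square feet ≤ 10,600 square feet; does not operate outdoor seating on a public sidewalk → Standard Certificate not required.
[R2] closes 10:00 PM, after 8:00 PM → Late-Night Authorization required.
[R3] revenue $1,675,000 < $2,625,000; floor area 7,800 square feet > 2,500 square feet → Operating Authorization not required.
[R4] revenue $1,675,000 < $1,875,000; closes 10:00 PM, after 9:00 PM → Small Business License required.
[R5] provides lodging to guests; closes 10:00 PM, at/before 11:00 PM → Municipal Permit required.
[R6] serves alcohol for on-premises consumption → Compliance Authorization required.
[R7] revenue $1,675,000 ≤ $2,125,000 → Municipal Certificate not required.
[R8] Standard Certificate is not required → no effect.

Compliance Authorization, Late-Night Authorization, Municipal Permit, Small Business License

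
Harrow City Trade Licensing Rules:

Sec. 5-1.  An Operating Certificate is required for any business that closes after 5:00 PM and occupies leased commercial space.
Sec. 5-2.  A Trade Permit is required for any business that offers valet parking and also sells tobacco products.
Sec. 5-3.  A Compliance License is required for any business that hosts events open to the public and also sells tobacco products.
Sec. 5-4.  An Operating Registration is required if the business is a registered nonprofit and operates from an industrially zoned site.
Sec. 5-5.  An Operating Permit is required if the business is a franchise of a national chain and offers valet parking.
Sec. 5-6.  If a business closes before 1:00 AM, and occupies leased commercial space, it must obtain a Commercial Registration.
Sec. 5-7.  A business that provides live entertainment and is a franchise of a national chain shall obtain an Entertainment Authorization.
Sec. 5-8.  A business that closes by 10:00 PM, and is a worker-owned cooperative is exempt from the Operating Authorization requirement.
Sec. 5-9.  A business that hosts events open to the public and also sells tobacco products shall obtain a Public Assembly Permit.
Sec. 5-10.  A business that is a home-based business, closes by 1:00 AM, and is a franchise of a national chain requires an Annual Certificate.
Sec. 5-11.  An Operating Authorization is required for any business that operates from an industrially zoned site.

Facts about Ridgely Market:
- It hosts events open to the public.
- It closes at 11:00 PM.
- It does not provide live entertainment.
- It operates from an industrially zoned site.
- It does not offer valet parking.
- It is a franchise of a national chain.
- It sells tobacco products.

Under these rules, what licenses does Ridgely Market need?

Compliance License, Operating Authorization, Public Assembly Permit

Sec. 5-1. closes 11:00 PM, after 5:00 PM; operates from an industrially zoned site (not: occupies leased commercial space) → Operating Certificate not required.
Sec. 5-2. does not offer valet parking; sells tobacco products → Trade Permit not required.
Sec. 5-3. hosts events open to the public; sells tobacco products → Compliance License required.
Sec. 5-4. is a franchise of a national chain (not: is a registered nonprofit); operates from an industrially zoned site → Operating Registration not required.
Sec. 5-5. is a franchise of a national chain; does not offer valet parking → Operating Permit not required.
Sec. 5-6. closes 11:00 PM, at/before 1:00 AM; operates from an industrially zoned site (not: occupies leased commercial space) → Commercial Registration not required.
Sec. 5-7. does not provide live entertainment; is a franchise of a national chain → Entertainment Authorization not required.
Sec. 5-8. closes 11:00 PM, after 10:00 PM; is a franchise of a national chain (not: is a worker-owned cooperative) → Operating Authorization exemption does not apply.
Sec. 5-9. hosts events open to the public; sells tobacco products → Public Assembly Permit required.
Sec. 5-10. operates from an industrially zoned site (not: is a home-based business); closes 11:00 PM, at/before 1:00 AM; is a franchise of a national chain → Annual Certificate not required.
Sec. 5-11. operates from an industrially zoned site → Operating Authorization required.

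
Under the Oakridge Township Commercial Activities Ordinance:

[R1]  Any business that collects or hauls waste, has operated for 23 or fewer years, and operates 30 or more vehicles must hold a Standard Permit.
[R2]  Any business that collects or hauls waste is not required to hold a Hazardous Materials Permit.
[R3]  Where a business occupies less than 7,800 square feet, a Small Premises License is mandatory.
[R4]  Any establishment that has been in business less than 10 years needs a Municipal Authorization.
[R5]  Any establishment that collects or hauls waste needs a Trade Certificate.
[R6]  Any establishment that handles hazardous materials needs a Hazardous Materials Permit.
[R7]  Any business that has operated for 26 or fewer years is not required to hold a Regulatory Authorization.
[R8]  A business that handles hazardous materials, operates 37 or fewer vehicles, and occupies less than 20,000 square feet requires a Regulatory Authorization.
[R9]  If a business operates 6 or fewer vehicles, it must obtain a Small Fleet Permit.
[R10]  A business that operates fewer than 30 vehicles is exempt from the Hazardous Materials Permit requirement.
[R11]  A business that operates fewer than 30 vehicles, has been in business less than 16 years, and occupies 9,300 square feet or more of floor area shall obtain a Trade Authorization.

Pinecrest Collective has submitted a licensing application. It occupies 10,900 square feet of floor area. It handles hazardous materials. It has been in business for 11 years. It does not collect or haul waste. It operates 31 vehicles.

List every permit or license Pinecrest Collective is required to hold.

[R1] does not collect or haul waste; years in business 11 ≤ 23; vehicles 31 ≥ 30 → Standard Permit not required.
[R2] does not collect or haul waste → Hazardous Materials Permit exemption does not apply.
[R3] floor area 10,900 square feet ≥ 7,800 square feet → Small Premises License not required.
[R4] years in business 11 ≥ 10 → Municipal Authorization not required.
[R5] does not collect or haul waste → Trade Certificate not required.
[R6] handles hazardous materials → Hazardous Materials Permit required.
[R7] years in business 11 ≤ 26 → exempt from Regulatory Authorization.
[R8] handles hazardous materials; vehicles 31 ≤ 37; floor area 10,900 square feet < 20,000 square feet → Regulatory Authorization required.
[R9] vehicles 31 > 6 → Small Fleet Permit not required.
[R10] vehicles 31 ≥ 30 → Hazardous Materials Permit exemption does not apply.
[R11] vehicles 31 ≥ 30; years in business 11 < 16; floor area 10,900 square feet ≥ 9,300 square feet → Trade Authorization not required.

Hazardous Materials Permit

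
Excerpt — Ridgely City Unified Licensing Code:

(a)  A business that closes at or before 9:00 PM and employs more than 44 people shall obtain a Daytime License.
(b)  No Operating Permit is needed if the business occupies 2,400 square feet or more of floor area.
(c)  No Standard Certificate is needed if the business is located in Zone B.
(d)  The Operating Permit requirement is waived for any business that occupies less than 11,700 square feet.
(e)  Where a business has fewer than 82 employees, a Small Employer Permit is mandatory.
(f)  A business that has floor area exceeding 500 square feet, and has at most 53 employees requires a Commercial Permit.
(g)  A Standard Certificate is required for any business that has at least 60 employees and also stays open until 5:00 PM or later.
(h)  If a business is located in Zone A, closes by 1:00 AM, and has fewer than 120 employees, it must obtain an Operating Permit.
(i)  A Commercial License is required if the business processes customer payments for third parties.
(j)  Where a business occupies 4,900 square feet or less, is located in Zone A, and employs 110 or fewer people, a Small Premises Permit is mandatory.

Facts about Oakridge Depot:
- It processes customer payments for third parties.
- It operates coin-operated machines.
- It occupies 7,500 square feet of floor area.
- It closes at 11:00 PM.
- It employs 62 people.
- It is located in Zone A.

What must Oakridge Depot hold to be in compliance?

Commercial License, Small Employer Permit, Standard Certificate

(a) closes 11:00 PM, after 9:00 PM; employees 62 > 44 → Daytime License not required.
(b) floor area 7,500 square feet ≥ 2,400 square feet → exempt from Operating Permit.
(c) is located in Zone A (not: is located in Zone B) → Standard Certificate exemption does not apply.
(d) floor area 7,500 square feet < 11,700 square feet → exempt from Operating Permit.
(e) employees 62 < 82 → Small Employer Permit required.
(f) floor area 7,500 square feet > 500 square feet; employees 62 > 53 → Commercial Permit not required.
(g) employees 62 ≥ 60; closes 11:00 PM, after 5:00 PM → Standard Certificate required.
(h) is located in Zone A; closes 11:00 PM, at/before 1:00 AM; employees 62 < 120 → Operating Permit required.
(i) processes customer payments for third parties → Commercial License required.
(j) floor area 7,500 square feet > 4,900 square feet; is located in Zone A; employees 62 ≤ 110 → Small Premises Permit not required.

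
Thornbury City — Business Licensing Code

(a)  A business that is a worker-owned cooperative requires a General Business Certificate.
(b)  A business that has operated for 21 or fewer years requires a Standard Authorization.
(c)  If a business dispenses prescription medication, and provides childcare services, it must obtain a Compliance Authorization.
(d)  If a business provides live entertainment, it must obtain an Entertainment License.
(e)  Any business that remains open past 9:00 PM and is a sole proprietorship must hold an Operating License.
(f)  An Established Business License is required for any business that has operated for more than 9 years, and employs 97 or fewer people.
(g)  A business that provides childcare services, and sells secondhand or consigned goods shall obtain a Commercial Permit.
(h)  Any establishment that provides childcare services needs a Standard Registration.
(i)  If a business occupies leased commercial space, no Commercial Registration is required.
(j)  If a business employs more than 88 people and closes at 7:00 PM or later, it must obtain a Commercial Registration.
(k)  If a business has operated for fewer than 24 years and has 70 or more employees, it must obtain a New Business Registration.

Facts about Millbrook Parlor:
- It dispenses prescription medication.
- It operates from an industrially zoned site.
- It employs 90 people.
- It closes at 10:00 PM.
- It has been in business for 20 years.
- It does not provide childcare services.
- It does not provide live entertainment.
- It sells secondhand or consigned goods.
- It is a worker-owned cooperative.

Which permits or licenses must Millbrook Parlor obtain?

(a) is a worker-owned cooperative → General Business Certificate required.
(b) years in business 20 ≤ 21 → Standard Authorization required.
(c) dispenses prescription medication; does not provide childcare services → Compliance Authorization not required.
(d) does not provide live entertainment → Entertainment License not required.
(e) closes 10:00 PM, after 9:00 PM; is a worker-owned cooperative (not: is a sole proprietorship) → Operating License not required.
(f) years in business 20 > 9; employees 90 ≤ 97 → Established Business License required.
(g) does not provide childcare services; sells secondhand or consigned goods → Commercial Permit not required.
(h) does not provide childcare services → Standard Registration not required.
(i) operates from an industrially zoned site (not: occupies leased commercial space) → Commercial Registration exemption does not apply.
(j) employees 90 > 88; closes 10:00 PM, after 7:00 PM → Commercial Registration required.
(k) years in business 20 < 24; employees 90 ≥ 70 → New Business Registration required.

Commercial Registration, Established Business License, General Business Certificate, New Business Registration, Standard Authorization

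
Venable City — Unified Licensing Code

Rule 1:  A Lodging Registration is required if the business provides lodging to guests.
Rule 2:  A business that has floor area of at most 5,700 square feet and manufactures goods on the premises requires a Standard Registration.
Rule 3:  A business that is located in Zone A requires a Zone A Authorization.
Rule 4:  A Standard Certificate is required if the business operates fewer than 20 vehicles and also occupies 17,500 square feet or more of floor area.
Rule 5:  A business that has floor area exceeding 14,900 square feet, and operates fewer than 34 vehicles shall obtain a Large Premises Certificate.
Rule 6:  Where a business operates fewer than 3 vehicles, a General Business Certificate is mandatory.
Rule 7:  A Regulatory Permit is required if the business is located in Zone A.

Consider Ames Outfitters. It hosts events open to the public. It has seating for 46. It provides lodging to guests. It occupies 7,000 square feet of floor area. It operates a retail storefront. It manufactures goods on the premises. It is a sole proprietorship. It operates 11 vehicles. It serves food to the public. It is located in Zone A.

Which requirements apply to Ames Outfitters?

Lodging Registration, Regulatory Permit, Zone A Authorization

Rule 1: provides lodging to guests → Lodging Registration required.
Rule 2: floor area 7,000 square feet > 5,700 square feet; manufactures goods on the premises → Standard Registration not required.
Rule 3: is located in Zone A → Zone A Authorization required.
Rule 4: vehicles 11 < 20; floor area 7,000 square feet < 17,500 square feet → Standard Certificate not required.
Rule 5: floor area 7,000 square feet ≤ 14,900 square feet; vehicles 11 < 34 → Large Premises Certificate not required.
Rule 6: vehicles 11 ≥ 3 → General Business Certificate not required.
Rule 7: is located in Zone A → Regulatory Permit required.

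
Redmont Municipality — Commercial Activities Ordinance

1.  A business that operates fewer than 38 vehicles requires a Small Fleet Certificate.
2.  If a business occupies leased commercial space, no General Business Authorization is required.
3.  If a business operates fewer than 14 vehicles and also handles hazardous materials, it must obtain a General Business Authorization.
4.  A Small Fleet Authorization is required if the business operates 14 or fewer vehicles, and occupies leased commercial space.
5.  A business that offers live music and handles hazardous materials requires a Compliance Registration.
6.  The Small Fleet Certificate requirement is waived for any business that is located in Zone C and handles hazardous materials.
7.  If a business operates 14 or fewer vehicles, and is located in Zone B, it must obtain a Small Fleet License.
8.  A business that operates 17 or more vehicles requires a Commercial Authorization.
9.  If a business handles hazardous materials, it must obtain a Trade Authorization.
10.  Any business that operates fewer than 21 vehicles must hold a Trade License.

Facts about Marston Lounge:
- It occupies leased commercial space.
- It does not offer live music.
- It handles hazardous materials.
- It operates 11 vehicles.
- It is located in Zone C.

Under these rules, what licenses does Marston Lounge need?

Small Fleet Authorization, Trade Authorization, Trade License

1. vehicles 11 < 38 → Small Fleet Certificate required.
2. occupies leased commercial space → exempt from General Business Authorization.
3. vehicles 11 < 14; handles hazardous materials → General Business Authorization required.
4. vehicles 11 ≤ 14; occupies leased commercial space → Small Fleet Authorization required.
5. does not offer live music; handles hazardous materials → Compliance Registration not required.
6. is located in Zone C; handles hazardous materials → exempt from Small Fleet Certificate.
7. vehicles 11 ≤ 14; is located in Zone C (not: is located in Zone B) → Small Fleet License not required.
8. vehicles 11 < 17 → Commercial Authorization not required.
9. handles hazardous materials → Trade Authorization required.
10. vehicles 11 < 21 → Trade License required.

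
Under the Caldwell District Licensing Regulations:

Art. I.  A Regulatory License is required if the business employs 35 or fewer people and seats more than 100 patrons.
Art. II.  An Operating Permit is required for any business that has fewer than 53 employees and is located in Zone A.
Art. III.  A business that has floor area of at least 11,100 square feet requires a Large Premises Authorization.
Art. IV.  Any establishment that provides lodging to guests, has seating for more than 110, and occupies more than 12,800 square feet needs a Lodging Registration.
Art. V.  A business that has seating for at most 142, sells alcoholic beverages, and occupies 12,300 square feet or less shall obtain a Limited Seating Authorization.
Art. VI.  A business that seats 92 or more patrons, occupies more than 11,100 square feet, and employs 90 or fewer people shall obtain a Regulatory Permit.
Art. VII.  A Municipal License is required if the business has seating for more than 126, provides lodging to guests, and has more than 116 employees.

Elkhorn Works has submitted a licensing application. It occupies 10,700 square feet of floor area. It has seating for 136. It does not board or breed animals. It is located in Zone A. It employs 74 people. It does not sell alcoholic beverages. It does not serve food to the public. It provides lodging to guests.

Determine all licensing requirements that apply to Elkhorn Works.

None

Art. I. employees 74 > 35; seating 136 > 100 → Regulatory License not required.
Art. II. employees 74 ≥ 53; is located in Zone A → Operating Permit not required.
Art. III. floor area 10,700 square feet < 11,100 square feet → Large Premises Authorization not required.
Art. IV. provides lodging to guests; seating 136 > 110; floor area 10,700 square feet ≤ 12,800 square feet → Lodging Registration not required.
Art. V. seating 136 ≤ 142; does not sell alcoholic beverages; floor area 10,700 square feet ≤ 12,300 square feet → Limited Seating Authorization not required.
Art. VI. seating 136 ≥ 92; floor area 10,700 square feet ≤ 11,100 square feet; employees 74 ≤ 90 → Regulatory Permit not required.
Art. VII. seating 136 > 126; provides lodging to guests; employees 74 ≤ 116 → Municipal License not required.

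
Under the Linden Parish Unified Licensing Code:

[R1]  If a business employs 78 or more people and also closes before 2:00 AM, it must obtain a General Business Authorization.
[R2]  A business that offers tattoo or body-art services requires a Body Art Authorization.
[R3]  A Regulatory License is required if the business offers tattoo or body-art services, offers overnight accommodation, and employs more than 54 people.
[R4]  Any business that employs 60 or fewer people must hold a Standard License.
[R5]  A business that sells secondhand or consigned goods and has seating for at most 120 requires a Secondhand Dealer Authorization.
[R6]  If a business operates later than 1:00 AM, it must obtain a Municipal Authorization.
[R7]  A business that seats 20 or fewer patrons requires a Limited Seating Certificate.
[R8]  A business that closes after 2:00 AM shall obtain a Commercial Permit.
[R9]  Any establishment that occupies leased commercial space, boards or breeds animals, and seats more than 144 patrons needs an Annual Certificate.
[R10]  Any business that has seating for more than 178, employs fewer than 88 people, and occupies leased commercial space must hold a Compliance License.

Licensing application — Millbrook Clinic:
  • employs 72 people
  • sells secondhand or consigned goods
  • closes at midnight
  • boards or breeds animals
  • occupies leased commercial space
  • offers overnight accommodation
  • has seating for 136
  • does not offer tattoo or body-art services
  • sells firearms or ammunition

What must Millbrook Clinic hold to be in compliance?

[R1] employees 72 < 78; closes midnight, at/before 2:00 AM → General Business Authorization not required.
[R2] does not offer tattoo or body-art services → Body Art Authorization not required.
[R3] does not offer tattoo or body-art services; offers overnight accommodation; employees 72 > 54 → Regulatory License not required.
[R4] employees 72 > 60 → Standard License not required.
[R5] sells secondhand or consigned goods; seating 136 > 120 → Secondhand Dealer Authorization not required.
[R6] closes midnight, at/before 1:00 AM → Municipal Authorization not required.
[R7] seating 136 > 20 → Limited Seating Certificate not required.
[R8] closes midnight, at/before 2:00 AM → Commercial Permit not required.
[R9] occupies leased commercial space; boards or breeds animals; seating 136 ≤ 144 → Annual Certificate not required.
[R10] seating 136 ≤ 178; employees 72 < 88; occupies leased commercial space → Compliance License not required.

None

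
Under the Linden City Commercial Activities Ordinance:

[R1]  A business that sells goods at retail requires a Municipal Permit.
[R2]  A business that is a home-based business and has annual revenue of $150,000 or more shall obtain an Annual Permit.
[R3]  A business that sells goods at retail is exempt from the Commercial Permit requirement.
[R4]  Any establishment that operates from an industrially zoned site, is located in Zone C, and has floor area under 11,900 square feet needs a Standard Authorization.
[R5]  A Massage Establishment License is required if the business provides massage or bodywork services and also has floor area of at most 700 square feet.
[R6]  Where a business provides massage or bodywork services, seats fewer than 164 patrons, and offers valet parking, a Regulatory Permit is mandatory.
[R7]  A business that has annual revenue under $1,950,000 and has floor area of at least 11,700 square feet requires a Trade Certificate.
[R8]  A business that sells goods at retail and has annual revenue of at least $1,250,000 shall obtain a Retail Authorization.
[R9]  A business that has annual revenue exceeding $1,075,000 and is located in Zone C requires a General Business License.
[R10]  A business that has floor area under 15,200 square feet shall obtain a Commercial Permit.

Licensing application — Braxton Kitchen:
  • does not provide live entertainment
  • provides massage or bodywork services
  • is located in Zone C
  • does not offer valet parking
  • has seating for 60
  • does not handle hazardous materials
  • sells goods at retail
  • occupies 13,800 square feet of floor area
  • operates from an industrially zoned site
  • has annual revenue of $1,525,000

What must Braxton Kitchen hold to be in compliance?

General Business License, Municipal Permit, Retail Authorization, Trade Certificate

[R1] sells goods at retail → Municipal Permit required.
[R2] operates from an industrially zoned site (not: is a home-based business); revenue $1,525,000 ≥ $150,000 → Annual Permit not required.
[R3] sells goods at retail → exempt from Commercial Permit.
[R4] operates from an industrially zoned site; is located in Zone C; floor area 13,800 square feet ≥ 11,900 square feet → Standard Authorization not required.
[R5] provides massage or bodywork services; floor area 13,800 square feet > 700 square feet → Massage Establishment License not required.
[R6] provides massage or bodywork services; seating 60 < 164; does not offer valet parking → Regulatory Permit not required.
[R7] revenue $1,525,000 < $1,950,000; floor area 13,800 square feet ≥ 11,700 square feet → Trade Certificate required.
[R8] sells goods at retail; revenue $1,525,000 ≥ $1,250,000 → Retail Authorization required.
[R9] revenue $1,525,000 > $1,075,000; is located in Zone C → General Business License required.
[R10] floor area 13,800 square feet < 15,200 square feet → Commercial Permit required.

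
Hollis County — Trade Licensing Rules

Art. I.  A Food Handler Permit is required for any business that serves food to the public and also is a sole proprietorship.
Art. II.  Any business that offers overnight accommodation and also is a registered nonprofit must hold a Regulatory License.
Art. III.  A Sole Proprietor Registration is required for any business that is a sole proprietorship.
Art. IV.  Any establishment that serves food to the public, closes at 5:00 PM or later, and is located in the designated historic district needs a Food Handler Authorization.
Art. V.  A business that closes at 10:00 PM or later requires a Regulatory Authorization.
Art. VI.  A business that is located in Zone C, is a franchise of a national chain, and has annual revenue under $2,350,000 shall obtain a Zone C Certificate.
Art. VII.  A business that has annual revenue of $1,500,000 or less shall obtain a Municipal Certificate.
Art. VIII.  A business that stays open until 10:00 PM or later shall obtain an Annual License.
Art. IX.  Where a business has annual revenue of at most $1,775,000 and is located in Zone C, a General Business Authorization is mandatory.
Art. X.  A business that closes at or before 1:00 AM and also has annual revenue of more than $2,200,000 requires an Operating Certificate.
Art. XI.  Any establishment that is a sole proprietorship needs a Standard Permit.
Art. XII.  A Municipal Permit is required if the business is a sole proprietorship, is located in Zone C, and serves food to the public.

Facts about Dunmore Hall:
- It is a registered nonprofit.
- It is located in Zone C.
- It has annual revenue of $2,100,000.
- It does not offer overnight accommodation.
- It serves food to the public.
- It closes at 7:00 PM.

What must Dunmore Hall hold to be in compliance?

Art. I. serves food to the public; is a registered nonprofit (not: is a sole proprietorship) → Food Handler Permit not required.
Art. II. does not offer overnight accommodation; is a registered nonprofit → Regulatory License not required.
Art. III. is a registered nonprofit (not: is a sole proprietorship) → Sole Proprietor Registration not required.
Art. IV. serves food to the public; closes 7:00 PM, after 5:00 PM; is located in Zone C (not: is located in the designated historic district) → Food Handler Authorization not required.
Art. V. closes 7:00 PM, at/before 10:00 PM → Regulatory Authorization not required.
Art. VI. is located in Zone C; is a registered nonprofit (not: is a franchise of a national chain); revenue $2,100,000 < $2,350,000 → Zone C Certificate not required.
Art. VII. revenue $2,100,000 > $1,500,000 → Municipal Certificate not required.
Art. VIII. closes 7:00 PM, at/before 10:00 PM → Annual License not required.
Art. IX. revenue $2,100,000 > $1,775,000; is located in Zone C → General Business Authorization not required.
Art. X. closes 7:00 PM, at/before 1:00 AM; revenue $2,100,000 ≤ $2,200,000 → Operating Certificate not required.
Art. XI. is a registered nonprofit (not: is a sole proprietorship) → Standard Permit not required.
Art. XII. is a registered nonprofit (not: is a sole proprietorship); is located in Zone C; serves food to the public → Municipal Permit not required.

None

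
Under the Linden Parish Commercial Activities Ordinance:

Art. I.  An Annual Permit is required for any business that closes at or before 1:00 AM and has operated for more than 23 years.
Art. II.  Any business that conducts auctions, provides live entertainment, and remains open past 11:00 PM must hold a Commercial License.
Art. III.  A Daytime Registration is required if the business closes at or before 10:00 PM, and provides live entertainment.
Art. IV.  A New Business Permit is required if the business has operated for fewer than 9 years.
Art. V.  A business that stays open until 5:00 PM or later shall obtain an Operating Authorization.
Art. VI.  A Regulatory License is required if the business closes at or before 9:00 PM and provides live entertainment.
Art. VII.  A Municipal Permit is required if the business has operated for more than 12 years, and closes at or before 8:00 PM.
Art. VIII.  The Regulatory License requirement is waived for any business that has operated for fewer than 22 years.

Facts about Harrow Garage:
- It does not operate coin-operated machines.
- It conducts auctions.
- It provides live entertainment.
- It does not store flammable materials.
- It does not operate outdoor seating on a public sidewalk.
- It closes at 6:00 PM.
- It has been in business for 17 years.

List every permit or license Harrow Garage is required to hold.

Art. I. closes 6:00 PM, at/before 1:00 AM; years in business 17 ≤ 23 → Annual Permit not required.
Art. II. conducts auctions; provides live entertainment; closes 6:00 PM, at/before 11:00 PM → Commercial License not required.
Art. III. closes 6:00 PM, at/before 10:00 PM; provides live entertainment → Daytime Registration required.
Art. IV. years in business 17 ≥ 9 → New Business Permit not required.
Art. V. closes 6:00 PM, after 5:00 PM → Operating Authorization required.
Art. VI. closes 6:00 PM, at/before 9:00 PM; provides live entertainment → Regulatory License required.
Art. VII. years in business 17 > 12; closes 6:00 PM, at/before 8:00 PM → Municipal Permit required.
Art. VIII. years in business 17 < 22 → exempt from Regulatory License.

Daytime Registration, Municipal Permit, Operating Authorization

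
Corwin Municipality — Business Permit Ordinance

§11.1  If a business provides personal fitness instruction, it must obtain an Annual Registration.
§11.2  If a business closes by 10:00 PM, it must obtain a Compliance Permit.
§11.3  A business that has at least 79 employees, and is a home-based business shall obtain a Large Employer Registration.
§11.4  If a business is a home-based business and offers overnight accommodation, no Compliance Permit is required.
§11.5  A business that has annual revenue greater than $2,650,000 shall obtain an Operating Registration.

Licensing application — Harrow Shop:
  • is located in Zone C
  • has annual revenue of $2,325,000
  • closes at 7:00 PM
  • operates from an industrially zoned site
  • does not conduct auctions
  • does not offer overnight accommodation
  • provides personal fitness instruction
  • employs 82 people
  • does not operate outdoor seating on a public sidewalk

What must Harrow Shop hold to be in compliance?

§11.1 provides personal fitness instruction → Annual Registration required.
§11.2 closes 7:00 PM, at/before 10:00 PM → Compliance Permit required.
§11.3 employees 82 ≥ 79; operates from an industrially zoned site (not: is a home-based business) → Large Employer Registration not required.
§11.4 operates from an industrially zoned site (not: is a home-based business); does not offer overnight accommodation → Compliance Permit exemption does not apply.
§11.5 revenue $2,325,000 ≤ $2,650,000 → Operating Registration not required.

Annual Registration, Compliance Permit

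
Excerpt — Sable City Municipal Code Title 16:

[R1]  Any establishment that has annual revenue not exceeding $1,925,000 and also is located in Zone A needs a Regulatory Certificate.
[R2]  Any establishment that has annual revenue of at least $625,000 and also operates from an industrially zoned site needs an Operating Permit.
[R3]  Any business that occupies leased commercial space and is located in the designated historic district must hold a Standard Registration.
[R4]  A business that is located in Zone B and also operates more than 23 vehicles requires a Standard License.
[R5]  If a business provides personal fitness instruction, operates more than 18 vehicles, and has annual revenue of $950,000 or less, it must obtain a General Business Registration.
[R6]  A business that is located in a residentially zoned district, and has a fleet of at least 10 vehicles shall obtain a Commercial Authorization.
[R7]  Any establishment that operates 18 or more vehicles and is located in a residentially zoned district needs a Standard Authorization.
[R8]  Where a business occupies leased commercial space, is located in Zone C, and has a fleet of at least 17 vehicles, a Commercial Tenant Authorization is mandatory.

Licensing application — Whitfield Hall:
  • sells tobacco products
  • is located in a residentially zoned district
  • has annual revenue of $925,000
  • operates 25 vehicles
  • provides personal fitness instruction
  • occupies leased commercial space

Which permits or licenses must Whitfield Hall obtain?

Commercial Authorization, General Business Registration, Standard Authorization

[R1] revenue $925,000 ≤ $1,925,000; is located in a residentially zoned district (not: is located in Zone A) → Regulatory Certificate not required.
[R2] revenue $925,000 ≥ $625,000; occupies leased commercial space (not: operates from an industrially zoned site) → Operating Permit not required.
[R3] occupies leased commercial space; is located in a residentially zoned district (not: is located in the designated historic district) → Standard Registration not required.
[R4] is located in a residentially zoned district (not: is located in Zone B); vehicles 25 > 23 → Standard License not required.
[R5] provides personal fitness instruction; vehicles 25 > 18; revenue $925,000 ≤ $950,000 → General Business Registration required.
[R6] is located in a residentially zoned district; vehicles 25 ≥ 10 → Commercial Authorization required.
[R7] vehicles 25 ≥ 18; is located in a residentially zoned district → Standard Authorization required.
[R8] occupies leased commercial space; is located in a residentially zoned district (not: is located in Zone C); vehicles 25 ≥ 17 → Commercial Tenant Authorization not required.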